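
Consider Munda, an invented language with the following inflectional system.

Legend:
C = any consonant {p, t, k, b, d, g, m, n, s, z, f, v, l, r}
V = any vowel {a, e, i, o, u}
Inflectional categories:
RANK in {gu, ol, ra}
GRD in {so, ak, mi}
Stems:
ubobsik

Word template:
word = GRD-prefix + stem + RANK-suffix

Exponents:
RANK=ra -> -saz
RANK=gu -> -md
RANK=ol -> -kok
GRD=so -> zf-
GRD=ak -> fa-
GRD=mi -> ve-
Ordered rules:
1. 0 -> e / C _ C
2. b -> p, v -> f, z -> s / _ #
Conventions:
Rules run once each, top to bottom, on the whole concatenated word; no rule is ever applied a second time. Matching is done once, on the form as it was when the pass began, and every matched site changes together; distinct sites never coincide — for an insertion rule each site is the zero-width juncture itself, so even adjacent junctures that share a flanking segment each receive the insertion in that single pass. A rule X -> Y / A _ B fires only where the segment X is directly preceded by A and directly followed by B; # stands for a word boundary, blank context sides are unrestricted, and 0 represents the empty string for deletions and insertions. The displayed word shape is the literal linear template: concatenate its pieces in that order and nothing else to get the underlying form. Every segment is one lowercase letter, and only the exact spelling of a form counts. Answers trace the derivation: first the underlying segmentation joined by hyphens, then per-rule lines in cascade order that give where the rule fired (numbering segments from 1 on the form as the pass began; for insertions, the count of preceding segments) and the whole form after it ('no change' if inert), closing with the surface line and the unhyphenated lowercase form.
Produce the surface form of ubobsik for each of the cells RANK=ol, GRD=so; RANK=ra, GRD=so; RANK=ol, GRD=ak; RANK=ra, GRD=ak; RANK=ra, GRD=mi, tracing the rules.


cell RANK=ol, GRD=so:
underlying: zf-ubobsik-kok
1. 0 -> e / C _ C: inserts after position(s) 1, 6, 9: zefubobesikekok
2. b -> p, v -> f, z -> s / _ #: no change
surface: zefubobesikekok

cell RANK=ra, GRD=so:
underlying: zf-ubobsik-saz
1. 0 -> e / C _ C: inserts after position(s) 1, 6, 9: zefubobesikesaz
2. b -> p, v -> f, z -> s / _ #: fires at position(s) 15: zefubobesikesas
surface: zefubobesikesas

cell RANK=ol, GRD=ak:
underlying: fa-ubobsik-kok
1. 0 -> e / C _ C: inserts after position(s) 6, 9: faubobesikekok
2. b -> p, v -> f, z -> s / _ #: no change
surface: faubobesikekok

cell RANK=ra, GRD=ak:
underlying: fa-ubobsik-saz
1. 0 -> e / C _ C: inserts after position(s) 6, 9: faubobesikesaz
2. b -> p, v -> f, z -> s / _ #: fires at position(s) 14: faubobesikesas
surface: faubobesikesas

cell RANK=ra, GRD=mi:
underlying: ve-ubobsik-saz
1. 0 -> e / C _ C: inserts after position(s) 6, 9: veubobesikesaz
2. b -> p, v -> f, z -> s / _ #: fires at position(s) 14: veubobesikesas
surface: veubobesikesas


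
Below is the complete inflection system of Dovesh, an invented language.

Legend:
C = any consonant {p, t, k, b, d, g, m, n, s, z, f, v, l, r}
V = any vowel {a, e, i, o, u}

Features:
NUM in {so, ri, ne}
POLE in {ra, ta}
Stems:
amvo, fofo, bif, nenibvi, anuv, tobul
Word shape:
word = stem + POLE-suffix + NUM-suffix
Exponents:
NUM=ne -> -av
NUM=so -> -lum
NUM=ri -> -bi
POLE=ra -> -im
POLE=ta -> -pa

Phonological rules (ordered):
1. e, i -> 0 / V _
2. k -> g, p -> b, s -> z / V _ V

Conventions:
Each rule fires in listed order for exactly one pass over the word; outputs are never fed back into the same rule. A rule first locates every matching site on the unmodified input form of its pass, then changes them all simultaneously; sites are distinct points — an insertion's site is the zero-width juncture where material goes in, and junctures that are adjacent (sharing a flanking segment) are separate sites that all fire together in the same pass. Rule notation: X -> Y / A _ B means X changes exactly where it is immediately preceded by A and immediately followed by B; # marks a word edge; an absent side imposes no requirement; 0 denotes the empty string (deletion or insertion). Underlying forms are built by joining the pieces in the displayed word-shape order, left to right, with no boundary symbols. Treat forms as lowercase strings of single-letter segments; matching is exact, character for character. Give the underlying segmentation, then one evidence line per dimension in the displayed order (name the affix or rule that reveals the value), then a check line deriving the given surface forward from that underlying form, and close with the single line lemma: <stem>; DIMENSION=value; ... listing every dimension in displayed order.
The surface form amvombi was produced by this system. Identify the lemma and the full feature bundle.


underlying: amvo-im-bi
NUM=ri - signalled by the affix -bi
POLE=ra - signalled by the affix -im
check: amvoimbi -> amvombi -> amvombi
lemma: amvo; NUM=ri; POLE=ra


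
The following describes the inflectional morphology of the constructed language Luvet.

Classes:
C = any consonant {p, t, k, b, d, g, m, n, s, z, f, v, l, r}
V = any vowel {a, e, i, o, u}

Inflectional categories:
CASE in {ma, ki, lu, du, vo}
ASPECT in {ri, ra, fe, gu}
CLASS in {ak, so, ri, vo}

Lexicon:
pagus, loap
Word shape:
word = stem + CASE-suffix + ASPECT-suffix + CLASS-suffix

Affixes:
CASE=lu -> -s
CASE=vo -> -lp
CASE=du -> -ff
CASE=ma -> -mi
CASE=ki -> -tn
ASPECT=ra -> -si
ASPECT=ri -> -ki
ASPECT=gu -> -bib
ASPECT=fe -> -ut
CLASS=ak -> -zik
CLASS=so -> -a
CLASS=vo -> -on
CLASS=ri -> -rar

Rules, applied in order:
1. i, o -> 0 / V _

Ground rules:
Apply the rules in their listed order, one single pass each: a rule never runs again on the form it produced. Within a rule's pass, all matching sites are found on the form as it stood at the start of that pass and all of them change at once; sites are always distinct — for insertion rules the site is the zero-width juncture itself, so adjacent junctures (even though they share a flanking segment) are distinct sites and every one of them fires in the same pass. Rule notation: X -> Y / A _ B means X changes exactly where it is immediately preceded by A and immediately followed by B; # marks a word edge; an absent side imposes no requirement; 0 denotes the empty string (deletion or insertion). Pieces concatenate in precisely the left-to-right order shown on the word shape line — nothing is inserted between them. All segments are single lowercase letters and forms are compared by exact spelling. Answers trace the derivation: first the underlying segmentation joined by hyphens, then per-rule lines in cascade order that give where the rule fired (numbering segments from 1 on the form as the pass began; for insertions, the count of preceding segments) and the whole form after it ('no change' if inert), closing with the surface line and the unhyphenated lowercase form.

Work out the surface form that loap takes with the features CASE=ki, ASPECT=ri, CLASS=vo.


underlying: loap-tn-ki-on
1. i, o -> 0 / V _: fires at position(s) 9: loaptnkin
surface: loaptnkin


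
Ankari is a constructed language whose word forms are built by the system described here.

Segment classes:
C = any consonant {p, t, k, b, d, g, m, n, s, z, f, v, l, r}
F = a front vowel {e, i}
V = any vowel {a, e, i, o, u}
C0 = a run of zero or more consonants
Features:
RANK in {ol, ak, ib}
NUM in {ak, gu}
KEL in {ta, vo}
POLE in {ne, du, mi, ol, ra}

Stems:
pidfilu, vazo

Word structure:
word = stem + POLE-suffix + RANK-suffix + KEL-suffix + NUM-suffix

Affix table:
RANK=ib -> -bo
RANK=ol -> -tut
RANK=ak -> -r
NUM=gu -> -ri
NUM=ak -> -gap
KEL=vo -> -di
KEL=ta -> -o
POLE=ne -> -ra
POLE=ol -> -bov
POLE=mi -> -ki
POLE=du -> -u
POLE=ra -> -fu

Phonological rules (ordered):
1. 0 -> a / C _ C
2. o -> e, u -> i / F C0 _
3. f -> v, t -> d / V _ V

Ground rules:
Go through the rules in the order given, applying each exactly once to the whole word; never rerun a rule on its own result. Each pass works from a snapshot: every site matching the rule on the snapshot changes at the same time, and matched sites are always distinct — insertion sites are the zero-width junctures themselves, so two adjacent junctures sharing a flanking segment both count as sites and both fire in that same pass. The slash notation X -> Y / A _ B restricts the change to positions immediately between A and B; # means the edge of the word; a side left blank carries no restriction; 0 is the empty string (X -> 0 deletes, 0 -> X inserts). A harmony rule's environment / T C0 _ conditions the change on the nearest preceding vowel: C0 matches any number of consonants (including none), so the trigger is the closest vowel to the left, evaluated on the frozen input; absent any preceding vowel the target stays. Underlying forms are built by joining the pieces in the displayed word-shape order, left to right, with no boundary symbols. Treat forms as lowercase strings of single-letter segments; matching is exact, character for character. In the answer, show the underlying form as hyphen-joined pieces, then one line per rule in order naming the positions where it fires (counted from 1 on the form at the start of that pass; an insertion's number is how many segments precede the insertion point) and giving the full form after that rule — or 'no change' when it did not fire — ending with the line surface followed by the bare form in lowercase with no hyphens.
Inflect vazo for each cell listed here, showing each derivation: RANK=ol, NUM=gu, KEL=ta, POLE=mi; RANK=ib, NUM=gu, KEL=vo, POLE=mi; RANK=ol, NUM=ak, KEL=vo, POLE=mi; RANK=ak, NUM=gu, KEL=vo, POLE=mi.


cell RANK=ol, NUM=gu, KEL=ta, POLE=mi:
underlying: vazo-ki-tut-o-ri
1. 0 -> a / C _ C: no change
2. o -> e, u -> i / F C0 _: fires at position(s) 8: vazokititori
3. f -> v, t -> d / V _ V: fires at position(s) 7, 9: vazokididori
surface: vazokididori

cell RANK=ib, NUM=gu, KEL=vo, POLE=mi:
underlying: vazo-ki-bo-di-ri
1. 0 -> a / C _ C: no change
2. o -> e, u -> i / F C0 _: fires at position(s) 8: vazokibediri
3. f -> v, t -> d / V _ V: no change
surface: vazokibediri

cell RANK=ol, NUM=ak, KEL=vo, POLE=mi:
underlying: vazo-ki-tut-di-gap
1. 0 -> a / C _ C: inserts after position(s) 9: vazokitutadigap
2. o -> e, u -> i / F C0 _: fires at position(s) 8: vazokititadigap
3. f -> v, t -> d / V _ V: fires at position(s) 7, 9: vazokididadigap
surface: vazokididadigap

cell RANK=ak, NUM=gu, KEL=vo, POLE=mi:
underlying: vazo-ki-r-di-ri
1. 0 -> a / C _ C: inserts after position(s) 7: vazokiradiri
2. o -> e, u -> i / F C0 _: no change
3. f -> v, t -> d / V _ V: no change
surface: vazokiradiri


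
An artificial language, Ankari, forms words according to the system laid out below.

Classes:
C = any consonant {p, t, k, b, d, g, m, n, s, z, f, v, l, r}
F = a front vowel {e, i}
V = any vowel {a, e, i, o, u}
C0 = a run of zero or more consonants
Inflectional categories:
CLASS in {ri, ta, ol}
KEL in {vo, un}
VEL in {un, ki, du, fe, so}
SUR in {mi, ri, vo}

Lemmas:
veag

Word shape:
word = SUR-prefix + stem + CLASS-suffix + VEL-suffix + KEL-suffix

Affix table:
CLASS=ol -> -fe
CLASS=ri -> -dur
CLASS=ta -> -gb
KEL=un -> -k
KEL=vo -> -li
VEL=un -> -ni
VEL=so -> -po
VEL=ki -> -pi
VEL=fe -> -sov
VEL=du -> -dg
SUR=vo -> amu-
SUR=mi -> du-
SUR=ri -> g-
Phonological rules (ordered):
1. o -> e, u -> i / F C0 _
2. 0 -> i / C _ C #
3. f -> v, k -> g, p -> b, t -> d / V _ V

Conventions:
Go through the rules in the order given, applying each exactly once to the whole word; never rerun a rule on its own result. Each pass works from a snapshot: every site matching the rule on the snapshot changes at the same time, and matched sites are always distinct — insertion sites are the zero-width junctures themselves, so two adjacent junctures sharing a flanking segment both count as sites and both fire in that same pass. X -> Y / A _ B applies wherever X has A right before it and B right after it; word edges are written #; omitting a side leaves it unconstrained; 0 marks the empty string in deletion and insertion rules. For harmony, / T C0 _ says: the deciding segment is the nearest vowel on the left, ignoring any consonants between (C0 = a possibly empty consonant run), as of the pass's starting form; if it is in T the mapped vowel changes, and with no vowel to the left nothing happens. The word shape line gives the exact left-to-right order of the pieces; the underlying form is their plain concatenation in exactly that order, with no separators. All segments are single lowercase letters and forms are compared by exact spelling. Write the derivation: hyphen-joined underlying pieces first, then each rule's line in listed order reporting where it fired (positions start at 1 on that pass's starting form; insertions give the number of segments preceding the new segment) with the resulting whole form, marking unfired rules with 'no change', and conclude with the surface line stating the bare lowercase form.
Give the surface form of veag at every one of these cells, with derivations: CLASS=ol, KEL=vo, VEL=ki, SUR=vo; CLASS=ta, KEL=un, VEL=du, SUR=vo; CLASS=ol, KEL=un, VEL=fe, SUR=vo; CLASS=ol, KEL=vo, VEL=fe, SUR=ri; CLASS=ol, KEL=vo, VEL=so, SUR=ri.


cell CLASS=ol, KEL=vo, VEL=ki, SUR=vo:
underlying: amu-veag-fe-pi-li
1. o -> e, u -> i / F C0 _: no change
2. 0 -> i / C _ C #: no change
3. f -> v, k -> g, p -> b, t -> d / V _ V: fires at position(s) 10: amuveagfebili
surface: amuveagfebili

cell CLASS=ta, KEL=un, VEL=du, SUR=vo:
underlying: amu-veag-gb-dg-k
1. o -> e, u -> i / F C0 _: no change
2. 0 -> i / C _ C #: inserts after position(s) 11: amuveaggbdgik
3. f -> v, k -> g, p -> b, t -> d / V _ V: no change
surface: amuveaggbdgik

cell CLASS=ol, KEL=un, VEL=fe, SUR=vo:
underlying: amu-veag-fe-sov-k
1. o -> e, u -> i / F C0 _: fires at position(s) 11: amuveagfesevk
2. 0 -> i / C _ C #: inserts after position(s) 12: amuveagfesevik
3. f -> v, k -> g, p -> b, t -> d / V _ V: no change
surface: amuveagfesevik

cell CLASS=ol, KEL=vo, VEL=fe, SUR=ri:
underlying: g-veag-fe-sov-li
1. o -> e, u -> i / F C0 _: fires at position(s) 9: gveagfesevli
2. 0 -> i / C _ C #: no change
3. f -> v, k -> g, p -> b, t -> d / V _ V: no change
surface: gveagfesevli

cell CLASS=ol, KEL=vo, VEL=so, SUR=ri:
underlying: g-veag-fe-po-li
1. o -> e, u -> i / F C0 _: fires at position(s) 9: gveagfepeli
2. 0 -> i / C _ C #: no change
3. f -> v, k -> g, p -> b, t -> d / V _ V: fires at position(s) 8: gveagfebeli
surface: gveagfebeli


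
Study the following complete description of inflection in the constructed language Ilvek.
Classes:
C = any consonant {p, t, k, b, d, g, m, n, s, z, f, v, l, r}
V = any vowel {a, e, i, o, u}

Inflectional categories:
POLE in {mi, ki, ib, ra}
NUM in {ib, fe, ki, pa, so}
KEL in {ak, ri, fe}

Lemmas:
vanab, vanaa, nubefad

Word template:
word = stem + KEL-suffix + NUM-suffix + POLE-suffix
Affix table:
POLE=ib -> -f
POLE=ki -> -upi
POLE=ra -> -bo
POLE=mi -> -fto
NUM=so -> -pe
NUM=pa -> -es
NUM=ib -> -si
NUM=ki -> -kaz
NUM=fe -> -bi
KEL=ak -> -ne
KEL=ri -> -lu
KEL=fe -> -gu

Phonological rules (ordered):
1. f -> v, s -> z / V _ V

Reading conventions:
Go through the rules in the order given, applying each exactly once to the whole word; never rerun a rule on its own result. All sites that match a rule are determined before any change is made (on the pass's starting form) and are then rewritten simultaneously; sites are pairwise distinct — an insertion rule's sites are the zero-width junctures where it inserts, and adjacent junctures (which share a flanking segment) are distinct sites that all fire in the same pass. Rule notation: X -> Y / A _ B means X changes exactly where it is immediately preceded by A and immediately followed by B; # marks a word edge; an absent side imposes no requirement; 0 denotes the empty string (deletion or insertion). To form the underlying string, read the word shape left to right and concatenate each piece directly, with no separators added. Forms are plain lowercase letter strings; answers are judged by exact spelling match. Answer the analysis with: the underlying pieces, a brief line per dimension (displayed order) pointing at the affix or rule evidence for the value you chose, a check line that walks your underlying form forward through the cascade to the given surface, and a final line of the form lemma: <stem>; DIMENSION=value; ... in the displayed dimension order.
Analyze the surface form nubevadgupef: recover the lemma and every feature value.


underlying: nubefad-gu-pe-f
POLE=ib - signalled by the affix -f
NUM=so - signalled by the affix -pe
KEL=fe - signalled by the affix -gu
check: nubefadgupef -> nubevadgupef
lemma: nubefad; POLE=ib; NUM=so; KEL=fe


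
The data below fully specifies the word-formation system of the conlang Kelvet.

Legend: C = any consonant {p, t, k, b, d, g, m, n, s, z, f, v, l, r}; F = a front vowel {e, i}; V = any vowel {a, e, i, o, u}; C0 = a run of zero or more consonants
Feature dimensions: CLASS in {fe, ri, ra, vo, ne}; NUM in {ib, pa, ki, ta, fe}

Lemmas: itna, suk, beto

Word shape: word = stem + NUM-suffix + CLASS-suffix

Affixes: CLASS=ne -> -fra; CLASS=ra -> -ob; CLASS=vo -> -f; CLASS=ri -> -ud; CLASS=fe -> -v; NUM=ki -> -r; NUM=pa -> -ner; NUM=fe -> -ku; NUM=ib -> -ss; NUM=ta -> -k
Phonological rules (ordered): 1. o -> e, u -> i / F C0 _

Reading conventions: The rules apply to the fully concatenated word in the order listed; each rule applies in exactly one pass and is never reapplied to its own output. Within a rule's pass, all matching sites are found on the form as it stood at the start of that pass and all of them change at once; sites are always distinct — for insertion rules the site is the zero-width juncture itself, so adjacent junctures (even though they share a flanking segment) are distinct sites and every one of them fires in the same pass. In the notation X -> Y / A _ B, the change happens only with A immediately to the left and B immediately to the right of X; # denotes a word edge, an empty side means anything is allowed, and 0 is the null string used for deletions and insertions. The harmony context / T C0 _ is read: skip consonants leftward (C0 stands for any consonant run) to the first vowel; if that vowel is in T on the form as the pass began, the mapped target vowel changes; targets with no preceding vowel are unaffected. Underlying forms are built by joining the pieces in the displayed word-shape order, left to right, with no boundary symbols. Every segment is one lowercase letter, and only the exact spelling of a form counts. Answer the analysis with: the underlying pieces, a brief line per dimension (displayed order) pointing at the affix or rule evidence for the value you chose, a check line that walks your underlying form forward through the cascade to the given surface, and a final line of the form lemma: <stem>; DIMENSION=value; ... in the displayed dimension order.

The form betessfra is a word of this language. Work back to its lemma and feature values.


underlying: beto-ss-fra
CLASS=ne - signalled by the affix -fra
NUM=ib - signalled by the affix -ss
check: betossfra -> betessfra
lemma: beto; CLASS=ne; NUM=ib


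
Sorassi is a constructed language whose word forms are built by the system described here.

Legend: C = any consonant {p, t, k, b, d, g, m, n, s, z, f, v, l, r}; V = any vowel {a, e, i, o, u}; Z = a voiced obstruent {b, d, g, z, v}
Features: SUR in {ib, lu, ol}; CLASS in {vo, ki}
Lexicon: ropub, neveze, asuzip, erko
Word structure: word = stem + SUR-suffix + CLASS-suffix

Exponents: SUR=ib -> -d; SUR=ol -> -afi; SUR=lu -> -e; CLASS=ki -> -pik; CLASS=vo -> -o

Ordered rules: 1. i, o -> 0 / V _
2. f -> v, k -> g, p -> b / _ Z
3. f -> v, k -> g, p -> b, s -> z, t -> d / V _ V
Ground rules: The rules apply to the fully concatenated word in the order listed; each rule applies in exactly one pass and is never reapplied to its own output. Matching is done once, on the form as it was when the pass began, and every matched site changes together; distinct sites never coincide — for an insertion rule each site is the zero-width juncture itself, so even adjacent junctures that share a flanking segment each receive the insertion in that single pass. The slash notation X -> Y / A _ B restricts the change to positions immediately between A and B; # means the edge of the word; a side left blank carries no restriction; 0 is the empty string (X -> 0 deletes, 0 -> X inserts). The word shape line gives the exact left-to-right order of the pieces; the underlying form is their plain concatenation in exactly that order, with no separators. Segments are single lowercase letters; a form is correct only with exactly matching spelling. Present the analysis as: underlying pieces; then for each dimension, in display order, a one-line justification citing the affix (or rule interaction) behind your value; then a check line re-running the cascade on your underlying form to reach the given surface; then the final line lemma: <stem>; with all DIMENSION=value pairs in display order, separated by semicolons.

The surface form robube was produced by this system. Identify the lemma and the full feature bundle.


underlying: ropub-e-o
SUR=lu - signalled by the affix -e
CLASS=vo - signalled by the affix -o
check: ropubeo -> ropube -> ropube -> robube
lemma: ropub; SUR=lu; CLASS=vo


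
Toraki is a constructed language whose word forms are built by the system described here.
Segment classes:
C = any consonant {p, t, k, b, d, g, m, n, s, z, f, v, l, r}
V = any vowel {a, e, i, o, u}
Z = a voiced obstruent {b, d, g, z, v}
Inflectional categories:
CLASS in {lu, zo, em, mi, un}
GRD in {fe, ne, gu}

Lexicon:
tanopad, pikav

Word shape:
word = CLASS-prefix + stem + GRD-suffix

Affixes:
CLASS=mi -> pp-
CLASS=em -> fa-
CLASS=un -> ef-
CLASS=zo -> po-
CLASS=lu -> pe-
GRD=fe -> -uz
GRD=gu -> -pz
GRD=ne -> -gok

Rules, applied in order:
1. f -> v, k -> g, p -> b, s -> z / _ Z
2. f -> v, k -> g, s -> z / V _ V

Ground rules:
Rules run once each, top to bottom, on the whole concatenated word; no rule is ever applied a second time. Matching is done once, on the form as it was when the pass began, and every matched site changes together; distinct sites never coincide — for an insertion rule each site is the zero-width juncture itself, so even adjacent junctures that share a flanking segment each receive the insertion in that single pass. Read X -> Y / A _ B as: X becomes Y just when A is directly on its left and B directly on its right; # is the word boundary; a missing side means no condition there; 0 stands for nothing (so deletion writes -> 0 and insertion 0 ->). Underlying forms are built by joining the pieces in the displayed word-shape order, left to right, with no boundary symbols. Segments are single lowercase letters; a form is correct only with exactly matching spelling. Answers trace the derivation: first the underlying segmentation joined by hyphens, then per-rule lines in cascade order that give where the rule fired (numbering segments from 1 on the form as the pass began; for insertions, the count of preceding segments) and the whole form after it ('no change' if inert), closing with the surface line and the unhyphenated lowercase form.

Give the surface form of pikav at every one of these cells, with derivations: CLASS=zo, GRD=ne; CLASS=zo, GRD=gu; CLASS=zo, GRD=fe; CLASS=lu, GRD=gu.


cell CLASS=zo, GRD=ne:
underlying: po-pikav-gok
1. f -> v, k -> g, p -> b, s -> z / _ Z: no change
2. f -> v, k -> g, s -> z / V _ V: fires at position(s) 5: popigavgok
surface: popigavgok

cell CLASS=zo, GRD=gu:
underlying: po-pikav-pz
1. f -> v, k -> g, p -> b, s -> z / _ Z: fires at position(s) 8: popikavbz
2. f -> v, k -> g, s -> z / V _ V: fires at position(s) 5: popigavbz
surface: popigavbz

cell CLASS=zo, GRD=fe:
underlying: po-pikav-uz
1. f -> v, k -> g, p -> b, s -> z / _ Z: no change
2. f -> v, k -> g, s -> z / V _ V: fires at position(s) 5: popigavuz
surface: popigavuz

cell CLASS=lu, GRD=gu:
underlying: pe-pikav-pz
1. f -> v, k -> g, p -> b, s -> z / _ Z: fires at position(s) 8: pepikavbz
2. f -> v, k -> g, s -> z / V _ V: fires at position(s) 5: pepigavbz
surface: pepigavbz


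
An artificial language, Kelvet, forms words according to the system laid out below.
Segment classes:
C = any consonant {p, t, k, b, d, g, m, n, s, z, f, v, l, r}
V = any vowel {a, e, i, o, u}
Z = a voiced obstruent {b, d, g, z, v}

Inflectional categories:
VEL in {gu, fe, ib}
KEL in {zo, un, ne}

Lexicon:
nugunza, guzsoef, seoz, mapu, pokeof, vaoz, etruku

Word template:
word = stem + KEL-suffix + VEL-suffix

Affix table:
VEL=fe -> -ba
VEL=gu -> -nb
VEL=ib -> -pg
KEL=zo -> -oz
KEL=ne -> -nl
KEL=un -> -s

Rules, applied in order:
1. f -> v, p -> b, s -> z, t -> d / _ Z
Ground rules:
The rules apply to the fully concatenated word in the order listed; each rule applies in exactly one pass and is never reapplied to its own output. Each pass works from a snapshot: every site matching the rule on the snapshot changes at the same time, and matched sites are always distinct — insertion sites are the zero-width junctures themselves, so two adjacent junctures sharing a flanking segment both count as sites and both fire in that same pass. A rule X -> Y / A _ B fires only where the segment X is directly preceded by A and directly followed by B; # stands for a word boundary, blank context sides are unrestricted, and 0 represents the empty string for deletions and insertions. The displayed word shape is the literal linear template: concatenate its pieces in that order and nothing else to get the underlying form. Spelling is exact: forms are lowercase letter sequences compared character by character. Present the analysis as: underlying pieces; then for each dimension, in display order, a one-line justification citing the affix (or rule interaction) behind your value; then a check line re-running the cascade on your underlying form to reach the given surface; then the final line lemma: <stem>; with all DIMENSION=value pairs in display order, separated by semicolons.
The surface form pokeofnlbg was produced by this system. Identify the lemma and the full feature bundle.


underlying: pokeof-nl-pg
VEL=ib - signalled by the affix -pg
KEL=ne - signalled by the affix -nl
check: pokeofnlpg -> pokeofnlbg
lemma: pokeof; VEL=ib; KEL=ne


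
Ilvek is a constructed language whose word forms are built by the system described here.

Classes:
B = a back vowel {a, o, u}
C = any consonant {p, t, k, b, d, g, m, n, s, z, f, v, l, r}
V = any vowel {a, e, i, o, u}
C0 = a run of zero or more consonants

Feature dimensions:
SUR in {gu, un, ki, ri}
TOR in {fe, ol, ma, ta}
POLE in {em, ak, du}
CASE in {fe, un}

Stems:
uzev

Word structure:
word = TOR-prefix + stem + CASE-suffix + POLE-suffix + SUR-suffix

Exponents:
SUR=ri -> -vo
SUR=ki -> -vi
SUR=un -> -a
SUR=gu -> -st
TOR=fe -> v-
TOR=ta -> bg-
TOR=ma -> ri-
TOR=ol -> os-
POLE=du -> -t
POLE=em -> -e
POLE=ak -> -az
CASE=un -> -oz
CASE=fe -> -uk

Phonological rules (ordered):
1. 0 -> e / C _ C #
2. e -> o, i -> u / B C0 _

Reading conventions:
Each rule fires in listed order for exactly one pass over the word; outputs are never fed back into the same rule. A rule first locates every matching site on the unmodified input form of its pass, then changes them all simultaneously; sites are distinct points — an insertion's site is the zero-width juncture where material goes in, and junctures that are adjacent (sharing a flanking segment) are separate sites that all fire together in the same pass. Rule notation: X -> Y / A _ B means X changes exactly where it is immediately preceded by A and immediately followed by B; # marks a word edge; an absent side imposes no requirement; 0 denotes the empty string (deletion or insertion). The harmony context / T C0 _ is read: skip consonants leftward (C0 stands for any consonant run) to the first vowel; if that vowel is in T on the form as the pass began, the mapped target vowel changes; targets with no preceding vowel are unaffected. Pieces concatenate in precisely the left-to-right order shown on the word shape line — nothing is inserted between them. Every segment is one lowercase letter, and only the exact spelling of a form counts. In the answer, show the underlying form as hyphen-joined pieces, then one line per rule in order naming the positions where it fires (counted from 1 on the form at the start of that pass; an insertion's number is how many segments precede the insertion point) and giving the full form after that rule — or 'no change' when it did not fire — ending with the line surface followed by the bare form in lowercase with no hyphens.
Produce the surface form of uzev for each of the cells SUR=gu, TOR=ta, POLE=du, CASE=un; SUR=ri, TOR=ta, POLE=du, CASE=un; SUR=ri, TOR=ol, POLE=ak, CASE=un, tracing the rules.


cell SUR=gu, TOR=ta, POLE=du, CASE=un:
underlying: bg-uzev-oz-t-st
1. 0 -> e / C _ C #: inserts after position(s) 10: bguzevoztset
2. e -> o, i -> u / B C0 _: fires at position(s) 5, 11: bguzovoztsot
surface: bguzovoztsot

cell SUR=ri, TOR=ta, POLE=du, CASE=un:
underlying: bg-uzev-oz-t-vo
1. 0 -> e / C _ C #: no change
2. e -> o, i -> u / B C0 _: fires at position(s) 5: bguzovoztvo
surface: bguzovoztvo

cell SUR=ri, TOR=ol, POLE=ak, CASE=un:
underlying: os-uzev-oz-az-vo
1. 0 -> e / C _ C #: no change
2. e -> o, i -> u / B C0 _: fires at position(s) 5: osuzovozazvo
surface: osuzovozazvo


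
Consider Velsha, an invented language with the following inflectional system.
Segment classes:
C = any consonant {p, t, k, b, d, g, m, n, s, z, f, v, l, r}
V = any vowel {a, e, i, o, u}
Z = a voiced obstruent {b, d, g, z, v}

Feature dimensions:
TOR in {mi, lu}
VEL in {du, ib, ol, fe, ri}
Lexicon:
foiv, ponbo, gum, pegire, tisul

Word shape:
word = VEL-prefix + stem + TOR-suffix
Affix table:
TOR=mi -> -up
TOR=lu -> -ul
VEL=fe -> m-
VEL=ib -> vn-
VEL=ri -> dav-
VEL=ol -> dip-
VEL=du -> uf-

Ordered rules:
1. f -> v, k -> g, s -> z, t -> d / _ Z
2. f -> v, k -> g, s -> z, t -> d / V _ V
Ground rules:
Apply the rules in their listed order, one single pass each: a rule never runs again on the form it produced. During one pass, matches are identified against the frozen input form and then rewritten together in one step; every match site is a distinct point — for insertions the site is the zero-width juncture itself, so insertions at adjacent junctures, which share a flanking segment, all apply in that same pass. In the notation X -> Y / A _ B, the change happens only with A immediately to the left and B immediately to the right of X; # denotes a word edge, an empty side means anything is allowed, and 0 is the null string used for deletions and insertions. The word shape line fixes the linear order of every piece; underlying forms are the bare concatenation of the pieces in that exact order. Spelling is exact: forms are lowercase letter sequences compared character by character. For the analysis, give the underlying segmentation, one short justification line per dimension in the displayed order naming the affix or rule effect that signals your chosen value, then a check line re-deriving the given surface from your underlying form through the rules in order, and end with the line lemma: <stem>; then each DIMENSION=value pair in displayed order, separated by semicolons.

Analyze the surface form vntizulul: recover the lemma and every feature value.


underlying: vn-tisul-ul
TOR=lu - signalled by the affix -ul
VEL=ib - signalled by the affix vn-
check: vntisulul -> vntisulul -> vntizulul
lemma: tisul; TOR=lu; VEL=ib


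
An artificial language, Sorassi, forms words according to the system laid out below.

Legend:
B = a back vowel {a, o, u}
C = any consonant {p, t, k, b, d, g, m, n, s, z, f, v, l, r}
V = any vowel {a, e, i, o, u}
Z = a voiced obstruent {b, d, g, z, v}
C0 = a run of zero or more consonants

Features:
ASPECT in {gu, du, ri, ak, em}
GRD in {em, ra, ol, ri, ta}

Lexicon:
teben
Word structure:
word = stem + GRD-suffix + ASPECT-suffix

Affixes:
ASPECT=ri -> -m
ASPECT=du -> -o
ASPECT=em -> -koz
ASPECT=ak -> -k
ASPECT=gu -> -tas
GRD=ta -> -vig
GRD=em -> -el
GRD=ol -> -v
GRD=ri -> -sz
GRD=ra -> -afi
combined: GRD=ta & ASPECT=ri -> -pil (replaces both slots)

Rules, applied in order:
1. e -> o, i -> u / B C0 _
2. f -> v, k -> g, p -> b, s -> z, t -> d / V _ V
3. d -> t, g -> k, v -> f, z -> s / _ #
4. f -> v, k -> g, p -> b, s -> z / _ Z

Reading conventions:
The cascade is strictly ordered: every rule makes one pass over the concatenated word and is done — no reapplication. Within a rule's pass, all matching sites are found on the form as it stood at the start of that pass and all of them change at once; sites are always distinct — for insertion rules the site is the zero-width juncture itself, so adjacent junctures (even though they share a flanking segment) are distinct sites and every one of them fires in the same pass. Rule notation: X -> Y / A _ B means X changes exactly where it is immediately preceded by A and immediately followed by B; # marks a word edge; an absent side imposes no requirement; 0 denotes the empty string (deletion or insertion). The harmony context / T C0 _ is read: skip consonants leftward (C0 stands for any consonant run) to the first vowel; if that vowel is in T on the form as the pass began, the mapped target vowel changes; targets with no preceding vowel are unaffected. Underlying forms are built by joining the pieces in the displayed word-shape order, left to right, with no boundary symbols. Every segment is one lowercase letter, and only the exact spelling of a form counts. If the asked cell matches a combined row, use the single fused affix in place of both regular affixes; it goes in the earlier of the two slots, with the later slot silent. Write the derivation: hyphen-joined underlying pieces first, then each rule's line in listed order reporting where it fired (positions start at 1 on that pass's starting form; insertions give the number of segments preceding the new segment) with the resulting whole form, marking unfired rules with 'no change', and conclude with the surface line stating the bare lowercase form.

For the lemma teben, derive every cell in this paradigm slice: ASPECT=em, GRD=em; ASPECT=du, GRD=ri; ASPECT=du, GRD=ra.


cell ASPECT=em, GRD=em:
underlying: teben-el-koz
1. e -> o, i -> u / B C0 _: no change
2. f -> v, k -> g, p -> b, s -> z, t -> d / V _ V: no change
3. d -> t, g -> k, v -> f, z -> s / _ #: fires at position(s) 10: tebenelkos
4. f -> v, k -> g, p -> b, s -> z / _ Z: no change
surface: tebenelkos

cell ASPECT=du, GRD=ri:
underlying: teben-sz-o
1. e -> o, i -> u / B C0 _: no change
2. f -> v, k -> g, p -> b, s -> z, t -> d / V _ V: no change
3. d -> t, g -> k, v -> f, z -> s / _ #: no change
4. f -> v, k -> g, p -> b, s -> z / _ Z: fires at position(s) 6: tebenzzo
surface: tebenzzo

cell ASPECT=du, GRD=ra:
underlying: teben-afi-o
1. e -> o, i -> u / B C0 _: fires at position(s) 8: tebenafuo
2. f -> v, k -> g, p -> b, s -> z, t -> d / V _ V: fires at position(s) 7: tebenavuo
3. d -> t, g -> k, v -> f, z -> s / _ #: no change
4. f -> v, k -> g, p -> b, s -> z / _ Z: no change
surface: tebenavuo


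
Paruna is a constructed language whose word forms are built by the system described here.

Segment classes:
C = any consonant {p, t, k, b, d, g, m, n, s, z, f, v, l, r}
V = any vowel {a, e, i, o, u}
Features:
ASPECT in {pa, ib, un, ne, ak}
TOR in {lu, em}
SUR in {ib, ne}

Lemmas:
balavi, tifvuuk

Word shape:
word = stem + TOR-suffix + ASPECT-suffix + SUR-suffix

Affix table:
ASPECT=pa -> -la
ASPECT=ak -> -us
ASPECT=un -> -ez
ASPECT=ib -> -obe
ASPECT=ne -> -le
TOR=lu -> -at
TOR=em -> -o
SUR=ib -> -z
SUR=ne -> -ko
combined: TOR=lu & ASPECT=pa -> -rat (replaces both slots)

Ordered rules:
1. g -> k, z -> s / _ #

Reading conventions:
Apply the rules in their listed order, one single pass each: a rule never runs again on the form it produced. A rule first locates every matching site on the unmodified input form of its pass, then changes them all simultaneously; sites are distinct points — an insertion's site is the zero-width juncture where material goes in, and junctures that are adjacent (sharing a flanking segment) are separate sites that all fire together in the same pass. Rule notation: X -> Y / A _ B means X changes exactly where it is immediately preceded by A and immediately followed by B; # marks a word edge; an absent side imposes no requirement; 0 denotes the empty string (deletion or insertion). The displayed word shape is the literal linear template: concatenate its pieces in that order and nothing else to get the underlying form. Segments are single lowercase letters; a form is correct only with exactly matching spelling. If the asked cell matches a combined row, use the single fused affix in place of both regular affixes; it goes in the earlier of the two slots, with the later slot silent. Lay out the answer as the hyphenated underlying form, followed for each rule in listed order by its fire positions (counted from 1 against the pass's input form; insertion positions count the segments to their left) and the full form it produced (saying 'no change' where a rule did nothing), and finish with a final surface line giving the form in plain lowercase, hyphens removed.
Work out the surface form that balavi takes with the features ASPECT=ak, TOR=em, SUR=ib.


underlying: balavi-o-us-z
1. g -> k, z -> s / _ #: fires at position(s) 10: balaviouss
surface: balaviouss


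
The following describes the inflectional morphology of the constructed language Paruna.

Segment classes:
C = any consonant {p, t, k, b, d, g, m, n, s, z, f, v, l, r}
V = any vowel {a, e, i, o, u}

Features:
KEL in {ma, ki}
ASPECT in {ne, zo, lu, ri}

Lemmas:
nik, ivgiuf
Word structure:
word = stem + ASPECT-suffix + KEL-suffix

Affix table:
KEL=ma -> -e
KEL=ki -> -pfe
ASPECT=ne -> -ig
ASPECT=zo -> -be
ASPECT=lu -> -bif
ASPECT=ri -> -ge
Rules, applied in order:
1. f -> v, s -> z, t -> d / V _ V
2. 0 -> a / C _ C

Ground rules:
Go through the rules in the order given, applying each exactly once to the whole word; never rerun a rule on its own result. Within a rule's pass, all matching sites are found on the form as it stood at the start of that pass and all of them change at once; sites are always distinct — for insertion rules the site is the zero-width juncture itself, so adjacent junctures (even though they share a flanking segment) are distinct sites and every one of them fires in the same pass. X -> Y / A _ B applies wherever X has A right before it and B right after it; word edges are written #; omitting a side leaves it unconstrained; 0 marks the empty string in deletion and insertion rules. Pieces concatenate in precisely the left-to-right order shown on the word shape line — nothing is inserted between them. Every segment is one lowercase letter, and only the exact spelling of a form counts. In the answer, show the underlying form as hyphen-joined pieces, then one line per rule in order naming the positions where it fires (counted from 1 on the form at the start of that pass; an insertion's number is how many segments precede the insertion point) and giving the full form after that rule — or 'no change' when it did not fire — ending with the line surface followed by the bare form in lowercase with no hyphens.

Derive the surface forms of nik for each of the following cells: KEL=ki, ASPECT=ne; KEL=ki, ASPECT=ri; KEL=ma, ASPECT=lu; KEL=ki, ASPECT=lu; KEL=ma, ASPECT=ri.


cell KEL=ki, ASPECT=ne:
underlying: nik-ig-pfe
1. f -> v, s -> z, t -> d / V _ V: no change
2. 0 -> a / C _ C: inserts after position(s) 5, 6: nikigapafe
surface: nikigapafe

cell KEL=ki, ASPECT=ri:
underlying: nik-ge-pfe
1. f -> v, s -> z, t -> d / V _ V: no change
2. 0 -> a / C _ C: inserts after position(s) 3, 6: nikagepafe
surface: nikagepafe

cell KEL=ma, ASPECT=lu:
underlying: nik-bif-e
1. f -> v, s -> z, t -> d / V _ V: fires at position(s) 6: nikbive
2. 0 -> a / C _ C: inserts after position(s) 3: nikabive
surface: nikabive

cell KEL=ki, ASPECT=lu:
underlying: nik-bif-pfe
1. f -> v, s -> z, t -> d / V _ V: no change
2. 0 -> a / C _ C: inserts after position(s) 3, 6, 7: nikabifapafe
surface: nikabifapafe

cell KEL=ma, ASPECT=ri:
underlying: nik-ge-e
1. f -> v, s -> z, t -> d / V _ V: no change
2. 0 -> a / C _ C: inserts after position(s) 3: nikagee
surface: nikagee


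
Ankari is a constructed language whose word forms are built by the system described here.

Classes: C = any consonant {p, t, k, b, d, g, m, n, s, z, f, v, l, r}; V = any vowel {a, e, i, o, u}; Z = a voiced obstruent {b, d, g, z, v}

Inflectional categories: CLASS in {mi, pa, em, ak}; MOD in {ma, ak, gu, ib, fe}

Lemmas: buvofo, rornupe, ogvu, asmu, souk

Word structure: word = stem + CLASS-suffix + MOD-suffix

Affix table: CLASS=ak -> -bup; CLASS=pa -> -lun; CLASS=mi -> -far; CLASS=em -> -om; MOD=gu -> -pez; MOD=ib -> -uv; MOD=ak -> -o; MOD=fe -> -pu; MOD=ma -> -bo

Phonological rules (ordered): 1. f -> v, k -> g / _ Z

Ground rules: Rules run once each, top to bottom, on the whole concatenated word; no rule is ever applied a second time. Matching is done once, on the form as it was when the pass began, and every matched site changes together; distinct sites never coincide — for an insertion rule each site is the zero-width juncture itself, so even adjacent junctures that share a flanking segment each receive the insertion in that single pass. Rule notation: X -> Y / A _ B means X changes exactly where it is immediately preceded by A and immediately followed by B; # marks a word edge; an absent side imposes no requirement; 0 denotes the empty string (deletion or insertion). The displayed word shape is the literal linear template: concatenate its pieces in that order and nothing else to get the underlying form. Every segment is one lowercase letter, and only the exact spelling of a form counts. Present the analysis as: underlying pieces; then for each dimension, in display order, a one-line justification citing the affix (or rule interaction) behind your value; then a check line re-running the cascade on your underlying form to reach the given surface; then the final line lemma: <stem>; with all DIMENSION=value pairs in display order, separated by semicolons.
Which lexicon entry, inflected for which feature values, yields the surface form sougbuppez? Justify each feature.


underlying: souk-bup-pez
CLASS=ak - signalled by the affix -bup
MOD=gu - signalled by the affix -pez
check: soukbuppez -> sougbuppez
lemma: souk; CLASS=ak; MOD=gu
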